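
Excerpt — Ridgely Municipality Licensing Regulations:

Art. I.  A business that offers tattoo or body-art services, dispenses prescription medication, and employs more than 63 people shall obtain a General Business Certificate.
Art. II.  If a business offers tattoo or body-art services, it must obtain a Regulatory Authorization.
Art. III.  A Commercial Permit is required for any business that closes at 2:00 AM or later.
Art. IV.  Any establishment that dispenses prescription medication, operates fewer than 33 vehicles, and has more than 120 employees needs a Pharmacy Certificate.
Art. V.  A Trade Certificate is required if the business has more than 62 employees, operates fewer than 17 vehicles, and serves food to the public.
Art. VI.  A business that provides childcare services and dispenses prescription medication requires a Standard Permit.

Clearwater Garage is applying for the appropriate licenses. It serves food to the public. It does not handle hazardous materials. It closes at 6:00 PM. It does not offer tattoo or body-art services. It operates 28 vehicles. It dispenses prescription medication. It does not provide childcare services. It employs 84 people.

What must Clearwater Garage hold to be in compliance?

None

Art. I. does not offer tattoo or body-art services; dispenses prescription medication; employees 84 > 63 → General Business Certificate not required.
Art. II. does not offer tattoo or body-art services → Regulatory Authorization not required.
Art. III. closes 6:00 PM, at/before 2:00 AM → Commercial Permit not required.
Art. IV. dispenses prescription medication; vehicles 28 < 33; employees 84 ≤ 120 → Pharmacy Certificate not required.
Art. V. employees 84 > 62; vehicles 28 ≥ 17; serves food to the public → Trade Certificate not required.
Art. VI. does not provide childcare services; dispenses prescription medication → Standard Permit not required.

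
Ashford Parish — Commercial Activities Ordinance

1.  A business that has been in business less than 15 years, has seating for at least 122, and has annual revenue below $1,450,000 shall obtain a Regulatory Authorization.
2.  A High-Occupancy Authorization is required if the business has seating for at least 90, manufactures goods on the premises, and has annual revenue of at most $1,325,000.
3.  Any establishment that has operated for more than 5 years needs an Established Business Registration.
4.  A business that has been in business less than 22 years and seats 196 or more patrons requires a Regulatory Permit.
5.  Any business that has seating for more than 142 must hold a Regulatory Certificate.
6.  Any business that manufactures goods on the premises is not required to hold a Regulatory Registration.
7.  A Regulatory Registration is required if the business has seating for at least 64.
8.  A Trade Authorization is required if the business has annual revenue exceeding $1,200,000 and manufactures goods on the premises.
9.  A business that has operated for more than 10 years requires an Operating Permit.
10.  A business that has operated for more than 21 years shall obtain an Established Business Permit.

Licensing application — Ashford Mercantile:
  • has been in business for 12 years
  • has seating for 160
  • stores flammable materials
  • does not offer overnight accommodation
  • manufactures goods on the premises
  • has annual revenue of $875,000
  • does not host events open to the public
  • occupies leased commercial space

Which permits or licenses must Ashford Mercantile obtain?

1. years in business 12 < 15; seating 160 ≥ 122; revenue $875,000 < $1,450,000 → Regulatory Authorization required.
2. seating 160 ≥ 90; manufactures goods on the premises; revenue $875,000 ≤ $1,325,000 → High-Occupancy Authorization required.
3. years in business 12 > 5 → Established Business Registration required.
4. years in business 12 < 22; seating 160 < 196 → Regulatory Permit not required.
5. seating 160 > 142 → Regulatory Certificate required.
6. manufactures goods on the premises → exempt from Regulatory Registration.
7. seating 160 ≥ 64 → Regulatory Registration required.
8. revenue $875,000 ≤ $1,200,000; manufactures goods on the premises → Trade Authorization not required.
9. years in business 12 > 10 → Operating Permit required.
10. years in business 12 ≤ 21 → Established Business Permit not required.

Established Business Registration, High-Occupancy Authorization, Operating Permit, Regulatory Authorization, Regulatory Certificate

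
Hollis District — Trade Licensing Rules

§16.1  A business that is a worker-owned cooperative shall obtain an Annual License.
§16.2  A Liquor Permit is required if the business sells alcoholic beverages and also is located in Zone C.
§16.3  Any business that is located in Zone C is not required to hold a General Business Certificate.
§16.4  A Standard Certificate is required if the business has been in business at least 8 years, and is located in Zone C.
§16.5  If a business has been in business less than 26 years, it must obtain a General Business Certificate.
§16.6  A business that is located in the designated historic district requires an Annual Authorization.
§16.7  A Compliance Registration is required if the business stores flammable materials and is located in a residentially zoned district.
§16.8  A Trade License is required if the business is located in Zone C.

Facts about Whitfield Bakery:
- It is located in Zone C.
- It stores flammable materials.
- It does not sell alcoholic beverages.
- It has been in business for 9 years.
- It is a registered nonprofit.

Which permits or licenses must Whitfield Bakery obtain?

Standard Certificate, Trade License

§16.1 is a registered nonprofit (not: is a worker-owned cooperative) → Annual License not required.
§16.2 does not sell alcoholic beverages; is located in Zone C → Liquor Permit not required.
§16.3 is located in Zone C → exempt from General Business Certificate.
§16.4 years in business 9 ≥ 8; is located in Zone C → Standard Certificate required.
§16.5 years in business 9 < 26 → General Business Certificate required.
§16.6 is located in Zone C (not: is located in the designated historic district) → Annual Authorization not required.
§16.7 stores flammable materials; is located in Zone C (not: is located in a residentially zoned district) → Compliance Registration not required.
§16.8 is located in Zone C → Trade License required.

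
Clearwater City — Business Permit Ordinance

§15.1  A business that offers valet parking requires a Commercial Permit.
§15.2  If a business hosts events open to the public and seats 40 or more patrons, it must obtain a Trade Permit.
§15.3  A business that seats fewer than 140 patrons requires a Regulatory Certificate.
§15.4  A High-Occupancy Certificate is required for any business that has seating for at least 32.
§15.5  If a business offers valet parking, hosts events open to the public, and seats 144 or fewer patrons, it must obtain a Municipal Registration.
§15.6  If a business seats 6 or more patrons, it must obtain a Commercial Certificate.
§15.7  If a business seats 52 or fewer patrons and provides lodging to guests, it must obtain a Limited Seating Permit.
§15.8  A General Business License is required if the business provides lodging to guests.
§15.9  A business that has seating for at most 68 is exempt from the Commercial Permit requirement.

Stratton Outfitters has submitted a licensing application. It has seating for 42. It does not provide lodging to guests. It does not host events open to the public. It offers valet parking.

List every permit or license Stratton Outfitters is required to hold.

Commercial Certificate, High-Occupancy Certificate, Regulatory Certificate

§15.1 offers valet parking → Commercial Permit required.
§15.2 does not host events open to the public; seating 42 ≥ 40 → Trade Permit not required.
§15.3 seating 42 < 140 → Regulatory Certificate required.
§15.4 seating 42 ≥ 32 → High-Occupancy Certificate required.
§15.5 offers valet parking; does not host events open to the public; seating 42 ≤ 144 → Municipal Registration not required.
§15.6 seating 42 ≥ 6 → Commercial Certificate required.
§15.7 seating 42 ≤ 52; does not provide lodging to guests → Limited Seating Permit not required.
§15.8 does not provide lodging to guests → General Business License not required.
§15.9 seating 42 ≤ 68 → exempt from Commercial Permit.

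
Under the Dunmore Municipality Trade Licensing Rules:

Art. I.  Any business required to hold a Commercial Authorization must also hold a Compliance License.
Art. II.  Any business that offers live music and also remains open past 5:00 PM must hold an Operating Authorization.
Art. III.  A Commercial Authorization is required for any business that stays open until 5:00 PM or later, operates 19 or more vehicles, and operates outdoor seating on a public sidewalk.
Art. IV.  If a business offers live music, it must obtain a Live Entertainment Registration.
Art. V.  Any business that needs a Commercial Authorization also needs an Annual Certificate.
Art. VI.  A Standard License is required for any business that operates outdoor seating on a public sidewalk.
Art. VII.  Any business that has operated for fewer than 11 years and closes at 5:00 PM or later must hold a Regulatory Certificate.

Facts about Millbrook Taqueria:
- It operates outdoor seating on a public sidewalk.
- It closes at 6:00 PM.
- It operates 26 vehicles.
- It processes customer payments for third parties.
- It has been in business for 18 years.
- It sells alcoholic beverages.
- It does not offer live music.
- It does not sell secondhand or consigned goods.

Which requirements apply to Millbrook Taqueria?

Art. I. Commercial Authorization is required → Compliance License also required.
Art. II. does not offer live music; closes 6:00 PM, after 5:00 PM → Operating Authorization not required.
Art. III. closes 6:00 PM, after 5:00 PM; vehicles 26 ≥ 19; operates outdoor seating on a public sidewalk → Commercial Authorization required.
Art. IV. does not offer live music → Live Entertainment Registration not required.
Art. V. Commercial Authorization is required → Annual Certificate also required.
Art. VI. operates outdoor seating on a public sidewalk → Standard License required.
Art. VII. years in business 18 ≥ 11; closes 6:00 PM, after 5:00 PM → Regulatory Certificate not required.

Annual Certificate, Commercial Authorization, Compliance License, Standard License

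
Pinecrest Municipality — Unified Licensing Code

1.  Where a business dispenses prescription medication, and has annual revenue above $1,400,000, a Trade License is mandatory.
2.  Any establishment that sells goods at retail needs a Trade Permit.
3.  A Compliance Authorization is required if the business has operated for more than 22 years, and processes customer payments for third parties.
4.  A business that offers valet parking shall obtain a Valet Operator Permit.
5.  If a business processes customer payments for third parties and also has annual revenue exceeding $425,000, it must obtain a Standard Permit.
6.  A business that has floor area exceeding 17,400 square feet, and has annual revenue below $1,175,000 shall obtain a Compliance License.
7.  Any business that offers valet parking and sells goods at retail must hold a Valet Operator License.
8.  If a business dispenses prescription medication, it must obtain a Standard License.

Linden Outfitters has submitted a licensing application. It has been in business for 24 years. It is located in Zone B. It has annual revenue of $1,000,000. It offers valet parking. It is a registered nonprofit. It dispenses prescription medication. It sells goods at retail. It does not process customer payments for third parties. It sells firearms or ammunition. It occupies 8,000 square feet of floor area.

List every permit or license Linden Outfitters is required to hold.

1. dispenses prescription medication; revenue $1,000,000 ≤ $1,400,000 → Trade License not required.
2. sells goods at retail → Trade Permit required.
3. years in business 24 > 22; does not process customer payments for third parties → Compliance Authorization not required.
4. offers valet parking → Valet Operator Permit required.
5. does not process customer payments for third parties; revenue $1,000,000 > $425,000 → Standard Permit not required.
6. floor area 8,000 square feet ≤ 17,400 square feet; revenue $1,000,000 < $1,175,000 → Compliance License not required.
7. offers valet parking; sells goods at retail → Valet Operator License required.
8. dispenses prescription medication → Standard License required.

Standard License, Trade Permit, Valet Operator License, Valet Operator Permit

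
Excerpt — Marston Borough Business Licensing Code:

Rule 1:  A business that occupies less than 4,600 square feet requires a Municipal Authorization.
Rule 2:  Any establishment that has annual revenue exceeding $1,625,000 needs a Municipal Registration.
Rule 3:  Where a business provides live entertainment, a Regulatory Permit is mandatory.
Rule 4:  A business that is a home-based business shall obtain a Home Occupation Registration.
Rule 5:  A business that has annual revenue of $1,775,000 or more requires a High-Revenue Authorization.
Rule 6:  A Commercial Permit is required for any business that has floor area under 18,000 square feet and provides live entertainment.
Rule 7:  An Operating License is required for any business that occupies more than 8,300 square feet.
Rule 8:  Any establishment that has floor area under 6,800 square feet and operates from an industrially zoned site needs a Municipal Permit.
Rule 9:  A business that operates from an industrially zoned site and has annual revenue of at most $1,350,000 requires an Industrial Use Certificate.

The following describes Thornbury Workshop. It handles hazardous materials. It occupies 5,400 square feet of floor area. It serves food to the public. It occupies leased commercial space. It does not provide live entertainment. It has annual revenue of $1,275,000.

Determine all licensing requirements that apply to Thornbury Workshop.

Rule 1: floor area 5,400 square feet ≥ 4,600 square feet → Municipal Authorization not required.
Rule 2: revenue $1,275,000 ≤ $1,625,000 → Municipal Registration not required.
Rule 3: does not provide live entertainment → Regulatory Permit not required.
Rule 4: occupies leased commercial space (not: is a home-based business) → Home Occupation Registration not required.
Rule 5: revenue $1,275,000 < $1,775,000 → High-Revenue Authorization not required.
Rule 6: floor area 5,400 square feet < 18,000 square feet; does not provide live entertainment → Commercial Permit not required.
Rule 7: floor area 5,400 square feet ≤ 8,300 square feet → Operating License not required.
Rule 8: floor area 5,400 square feet < 6,800 square feet; occupies leased commercial space (not: operates from an industrially zoned site) → Municipal Permit not required.
Rule 9: occupies leased commercial space (not: operates from an industrially zoned site); revenue $1,275,000 ≤ $1,350,000 → Industrial Use Certificate not required.

None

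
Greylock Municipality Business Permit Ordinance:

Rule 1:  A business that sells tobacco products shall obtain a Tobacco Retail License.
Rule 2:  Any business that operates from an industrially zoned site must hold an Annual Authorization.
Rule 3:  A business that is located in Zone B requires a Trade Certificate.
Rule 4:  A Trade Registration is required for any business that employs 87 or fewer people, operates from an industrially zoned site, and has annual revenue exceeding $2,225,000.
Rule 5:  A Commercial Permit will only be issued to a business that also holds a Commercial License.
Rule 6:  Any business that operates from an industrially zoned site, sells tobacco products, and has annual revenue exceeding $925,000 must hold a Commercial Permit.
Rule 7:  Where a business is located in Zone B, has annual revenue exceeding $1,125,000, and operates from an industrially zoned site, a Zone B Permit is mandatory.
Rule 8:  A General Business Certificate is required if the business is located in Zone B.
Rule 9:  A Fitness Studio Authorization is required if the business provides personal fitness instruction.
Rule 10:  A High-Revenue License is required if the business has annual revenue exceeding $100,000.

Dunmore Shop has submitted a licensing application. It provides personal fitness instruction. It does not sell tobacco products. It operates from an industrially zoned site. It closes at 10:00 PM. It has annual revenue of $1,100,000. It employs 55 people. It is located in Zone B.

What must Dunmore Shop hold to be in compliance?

Annual Authorization, Fitness Studio Authorization, General Business Certificate, High-Revenue License, Trade Certificate

Rule 1: does not sell tobacco products → Tobacco Retail License not required.
Rule 2: operates from an industrially zoned site → Annual Authorization required.
Rule 3: is located in Zone B → Trade Certificate required.
Rule 4: employees 55 ≤ 87; operates from an industrially zoned site; revenue $1,100,000 ≤ $2,225,000 → Trade Registration not required.
Rule 5: Commercial Permit is not required → no effect.
Rule 6: operates from an industrially zoned site; does not sell tobacco products; revenue $1,100,000 > $925,000 → Commercial Permit not required.
Rule 7: is located in Zone B; revenue $1,100,000 ≤ $1,125,000; operates from an industrially zoned site → Zone B Permit not required.
Rule 8: is located in Zone B → General Business Certificate required.
Rule 9: provides personal fitness instruction → Fitness Studio Authorization required.
Rule 10: revenue $1,100,000 > $100,000 → High-Revenue License required.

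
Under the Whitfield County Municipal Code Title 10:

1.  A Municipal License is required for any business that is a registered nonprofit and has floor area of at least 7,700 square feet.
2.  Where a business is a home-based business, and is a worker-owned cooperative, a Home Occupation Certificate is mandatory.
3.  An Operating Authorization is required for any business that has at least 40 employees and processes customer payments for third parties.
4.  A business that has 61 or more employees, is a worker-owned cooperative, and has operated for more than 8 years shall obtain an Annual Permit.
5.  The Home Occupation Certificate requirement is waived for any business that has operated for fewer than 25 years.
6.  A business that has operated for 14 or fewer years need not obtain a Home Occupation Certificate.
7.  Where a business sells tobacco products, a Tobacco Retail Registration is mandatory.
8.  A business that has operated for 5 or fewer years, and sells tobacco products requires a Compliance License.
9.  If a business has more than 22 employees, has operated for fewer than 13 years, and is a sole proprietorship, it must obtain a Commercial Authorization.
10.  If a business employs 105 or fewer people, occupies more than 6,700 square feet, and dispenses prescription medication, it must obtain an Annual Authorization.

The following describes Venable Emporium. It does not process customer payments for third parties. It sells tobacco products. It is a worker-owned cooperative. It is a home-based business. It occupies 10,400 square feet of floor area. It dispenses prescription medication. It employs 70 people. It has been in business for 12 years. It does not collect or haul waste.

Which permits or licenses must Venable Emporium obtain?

Annual Authorization, Annual Permit, Tobacco Retail Registration

1. is a worker-owned cooperative (not: is a registered nonprofit); floor area 10,400 square feet ≥ 7,700 square feet → Municipal License not required.
2. is a home-based business; is a worker-owned cooperative → Home Occupation Certificate required.
3. employees 70 ≥ 40; does not process customer payments for third parties → Operating Authorization not required.
4. employees 70 ≥ 61; is a worker-owned cooperative; years in business 12 > 8 → Annual Permit required.
5. years in business 12 < 25 → exempt from Home Occupation Certificate.
6. years in business 12 ≤ 14 → exempt from Home Occupation Certificate.
7. sells tobacco products → Tobacco Retail Registration required.
8. years in business 12 > 5; sells tobacco products → Compliance License not required.
9. employees 70 > 22; years in business 12 < 13; is a worker-owned cooperative (not: is a sole proprietorship) → Commercial Authorization not required.
10. employees 70 ≤ 105; floor area 10,400 square feet > 6,700 square feet; dispenses prescription medication → Annual Authorization required.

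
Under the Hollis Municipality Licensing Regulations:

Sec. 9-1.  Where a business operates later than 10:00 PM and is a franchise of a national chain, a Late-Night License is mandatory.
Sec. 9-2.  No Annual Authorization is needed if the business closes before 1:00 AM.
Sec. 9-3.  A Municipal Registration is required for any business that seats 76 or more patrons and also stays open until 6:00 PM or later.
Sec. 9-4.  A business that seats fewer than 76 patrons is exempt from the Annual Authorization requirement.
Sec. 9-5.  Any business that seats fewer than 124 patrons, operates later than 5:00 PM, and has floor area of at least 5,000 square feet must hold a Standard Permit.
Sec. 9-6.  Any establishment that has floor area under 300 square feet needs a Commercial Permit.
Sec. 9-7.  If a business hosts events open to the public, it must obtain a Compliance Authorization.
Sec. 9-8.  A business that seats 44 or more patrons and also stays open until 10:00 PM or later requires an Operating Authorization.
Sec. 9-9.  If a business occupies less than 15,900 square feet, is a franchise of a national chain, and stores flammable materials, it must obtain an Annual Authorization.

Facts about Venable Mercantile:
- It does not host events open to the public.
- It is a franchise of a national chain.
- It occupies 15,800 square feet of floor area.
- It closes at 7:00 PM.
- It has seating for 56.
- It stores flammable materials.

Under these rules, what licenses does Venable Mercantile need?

Sec. 9-1. closes 7:00 PM, at/before 10:00 PM; is a franchise of a national chain → Late-Night License not required.
Sec. 9-2. closes 7:00 PM, at/before 1:00 AM → exempt from Annual Authorization.
Sec. 9-3. seating 56 < 76; closes 7:00 PM, after 6:00 PM → Municipal Registration not required.
Sec. 9-4. seating 56 < 76 → exempt from Annual Authorization.
Sec. 9-5. seating 56 < 124; closes 7:00 PM, after 5:00 PM; floor area 15,800 square feet ≥ 5,000 square feet → Standard Permit required.
Sec. 9-6. floor area 15,800 square feet ≥ 300 square feet → Commercial Permit not required.
Sec. 9-7. does not host events open to the public → Compliance Authorization not required.
Sec. 9-8. seating 56 ≥ 44; closes 7:00 PM, at/before 10:00 PM → Operating Authorization not required.
Sec. 9-9. floor area 15,800 square feet < 15,900 square feet; is a franchise of a national chain; stores flammable materials → Annual Authorization required.

Standard Permit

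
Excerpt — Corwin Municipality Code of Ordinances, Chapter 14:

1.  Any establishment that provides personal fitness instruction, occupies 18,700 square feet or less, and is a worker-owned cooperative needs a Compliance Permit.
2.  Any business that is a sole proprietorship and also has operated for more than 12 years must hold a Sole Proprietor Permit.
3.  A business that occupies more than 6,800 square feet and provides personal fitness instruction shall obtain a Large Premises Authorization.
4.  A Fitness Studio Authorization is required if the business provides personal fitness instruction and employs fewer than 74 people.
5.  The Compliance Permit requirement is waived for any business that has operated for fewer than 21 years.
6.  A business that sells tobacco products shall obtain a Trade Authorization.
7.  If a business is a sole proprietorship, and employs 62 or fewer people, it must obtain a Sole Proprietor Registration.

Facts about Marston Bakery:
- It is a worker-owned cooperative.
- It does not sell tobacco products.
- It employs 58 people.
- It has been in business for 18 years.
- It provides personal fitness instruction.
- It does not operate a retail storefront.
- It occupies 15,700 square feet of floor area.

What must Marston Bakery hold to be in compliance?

Fitness Studio Authorization, Large Premises Authorization

1. provides personal fitness instruction; floor area 15,700 square feet ≤ 18,700 square feet; is a worker-owned cooperative → Compliance Permit required.
2. is a worker-owned cooperative (not: is a sole proprietorship); years in business 18 > 12 → Sole Proprietor Permit not required.
3. floor area 15,700 square feet > 6,800 square feet; provides personal fitness instruction → Large Premises Authorization required.
4. provides personal fitness instruction; employees 58 < 74 → Fitness Studio Authorization required.
5. years in business 18 < 21 → exempt from Compliance Permit.
6. does not sell tobacco products → Trade Authorization not required.
7. is a worker-owned cooperative (not: is a sole proprietorship); employees 58 ≤ 62 → Sole Proprietor Registration not required.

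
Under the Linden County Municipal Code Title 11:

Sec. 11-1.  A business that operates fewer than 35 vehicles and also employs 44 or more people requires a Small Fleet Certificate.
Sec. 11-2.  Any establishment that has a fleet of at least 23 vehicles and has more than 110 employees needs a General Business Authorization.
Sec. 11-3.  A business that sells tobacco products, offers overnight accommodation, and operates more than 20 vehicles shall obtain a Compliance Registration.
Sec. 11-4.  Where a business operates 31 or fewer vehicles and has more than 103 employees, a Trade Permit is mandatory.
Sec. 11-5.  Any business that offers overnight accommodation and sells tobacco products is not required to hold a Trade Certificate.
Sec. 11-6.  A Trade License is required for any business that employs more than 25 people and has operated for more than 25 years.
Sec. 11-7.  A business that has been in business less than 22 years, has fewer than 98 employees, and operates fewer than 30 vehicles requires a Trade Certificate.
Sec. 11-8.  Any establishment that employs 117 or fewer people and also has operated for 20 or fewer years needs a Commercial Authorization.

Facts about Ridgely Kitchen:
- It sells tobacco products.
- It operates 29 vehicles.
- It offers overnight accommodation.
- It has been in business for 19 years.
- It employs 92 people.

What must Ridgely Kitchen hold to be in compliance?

Commercial Authorization, Compliance Registration, Small Fleet Certificate

Sec. 11-1. vehicles 29 < 35; employees 92 ≥ 44 → Small Fleet Certificate required.
Sec. 11-2. vehicles 29 ≥ 23; employees 92 ≤ 110 → General Business Authorization not required.
Sec. 11-3. sells tobacco products; offers overnight accommodation; vehicles 29 > 20 → Compliance Registration required.
Sec. 11-4. vehicles 29 ≤ 31; employees 92 ≤ 103 → Trade Permit not required.
Sec. 11-5. offers overnight accommodation; sells tobacco products → exempt from Trade Certificate.
Sec. 11-6. employees 92 > 25; years in business 19 ≤ 25 → Trade License not required.
Sec. 11-7. years in business 19 < 22; employees 92 < 98; vehicles 29 < 30 → Trade Certificate required.
Sec. 11-8. employees 92 ≤ 117; years in business 19 ≤ 20 → Commercial Authorization required.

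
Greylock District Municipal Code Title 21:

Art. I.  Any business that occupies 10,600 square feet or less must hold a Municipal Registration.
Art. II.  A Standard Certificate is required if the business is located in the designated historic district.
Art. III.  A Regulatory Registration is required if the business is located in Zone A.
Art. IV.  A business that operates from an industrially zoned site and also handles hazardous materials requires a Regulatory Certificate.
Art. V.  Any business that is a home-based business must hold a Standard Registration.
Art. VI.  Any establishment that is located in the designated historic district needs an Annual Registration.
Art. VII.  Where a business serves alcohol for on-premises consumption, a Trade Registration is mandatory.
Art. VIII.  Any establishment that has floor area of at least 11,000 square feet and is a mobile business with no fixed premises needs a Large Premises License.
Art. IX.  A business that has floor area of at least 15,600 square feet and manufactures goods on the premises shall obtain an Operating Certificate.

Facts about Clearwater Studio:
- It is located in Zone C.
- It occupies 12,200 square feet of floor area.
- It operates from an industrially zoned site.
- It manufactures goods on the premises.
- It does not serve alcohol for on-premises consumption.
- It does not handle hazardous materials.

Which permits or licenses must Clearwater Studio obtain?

None

Art. I. floor area 12,200 square feet > 10,600 square feet → Municipal Registration not required.
Art. II. is located in Zone C (not: is located in the designated historic district) → Standard Certificate not required.
Art. III. is located in Zone C (not: is located in Zone A) → Regulatory Registration not required.
Art. IV. operates from an industrially zoned site; does not handle hazardous materials → Regulatory Certificate not required.
Art. V. operates from an industrially zoned site (not: is a home-based business) → Standard Registration not required.
Art. VI. is located in Zone C (not: is located in the designated historic district) → Annual Registration not required.
Art. VII. does not serve alcohol for on-premises consumption → Trade Registration not required.
Art. VIII. floor area 12,200 square feet ≥ 11,000 square feet; operates from an industrially zoned site (not: is a mobile business with no fixed premises) → Large Premises License not required.
Art. IX. floor area 12,200 square feet < 15,600 square feet; manufactures goods on the premises → Operating Certificate not required.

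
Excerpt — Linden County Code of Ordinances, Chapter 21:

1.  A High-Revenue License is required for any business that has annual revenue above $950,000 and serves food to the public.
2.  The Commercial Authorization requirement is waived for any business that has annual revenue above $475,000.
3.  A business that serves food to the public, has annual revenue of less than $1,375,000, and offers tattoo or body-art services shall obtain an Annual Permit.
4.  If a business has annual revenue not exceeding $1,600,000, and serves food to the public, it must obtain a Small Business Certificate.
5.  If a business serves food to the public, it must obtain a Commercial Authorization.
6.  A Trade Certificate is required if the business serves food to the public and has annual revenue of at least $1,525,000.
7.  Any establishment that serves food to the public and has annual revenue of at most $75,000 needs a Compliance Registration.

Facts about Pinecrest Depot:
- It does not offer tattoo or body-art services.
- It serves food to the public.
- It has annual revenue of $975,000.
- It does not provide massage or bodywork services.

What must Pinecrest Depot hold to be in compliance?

1. revenue $975,000 > $950,000; serves food to the public → High-Revenue License required.
2. revenue $975,000 > $475,000 → exempt from Commercial Authorization.
3. serves food to the public; revenue $975,000 < $1,375,000; does not offer tattoo or body-art services → Annual Permit not required.
4. revenue $975,000 ≤ $1,600,000; serves food to the public → Small Business Certificate required.
5. serves food to the public → Commercial Authorization required.
6. serves food to the public; revenue $975,000 < $1,525,000 → Trade Certificate not required.
7. serves food to the public; revenue $975,000 > $75,000 → Compliance Registration not required.

High-Revenue License, Small Business Certificate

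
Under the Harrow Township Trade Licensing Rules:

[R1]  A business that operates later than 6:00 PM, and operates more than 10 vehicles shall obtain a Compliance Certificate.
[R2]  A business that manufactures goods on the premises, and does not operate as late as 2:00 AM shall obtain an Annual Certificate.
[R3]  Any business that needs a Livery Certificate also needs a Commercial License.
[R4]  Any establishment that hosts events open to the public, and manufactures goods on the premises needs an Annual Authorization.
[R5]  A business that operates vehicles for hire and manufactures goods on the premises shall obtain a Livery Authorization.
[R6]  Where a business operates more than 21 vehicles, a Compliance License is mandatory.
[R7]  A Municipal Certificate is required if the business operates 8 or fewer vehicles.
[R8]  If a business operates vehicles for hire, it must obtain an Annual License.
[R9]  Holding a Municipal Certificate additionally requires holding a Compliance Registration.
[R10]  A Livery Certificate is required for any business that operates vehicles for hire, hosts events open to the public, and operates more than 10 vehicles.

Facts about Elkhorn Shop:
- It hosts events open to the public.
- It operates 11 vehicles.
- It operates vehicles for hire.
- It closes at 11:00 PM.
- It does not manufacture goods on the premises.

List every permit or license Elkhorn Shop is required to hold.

Annual License, Commercial License, Compliance Certificate, Livery Certificate

[R1] closes 11:00 PM, after 6:00 PM; vehicles 11 > 10 → Compliance Certificate required.
[R2] does not manufacture goods on the premises; closes 11:00 PM, at/before 2:00 AM → Annual Certificate not required.
[R3] Livery Certificate is required → Commercial License also required.
[R4] hosts events open to the public; does not manufacture goods on the premises → Annual Authorization not required.
[R5] operates vehicles for hire; does not manufacture goods on the premises → Livery Authorization not required.
[R6] vehicles 11 ≤ 21 → Compliance License not required.
[R7] vehicles 11 > 8 → Municipal Certificate not required.
[R8] operates vehicles for hire → Annual License required.
[R9] Municipal Certificate is not required → no effect.
[R10] operates vehicles for hire; hosts events open to the public; vehicles 11 > 10 → Livery Certificate required.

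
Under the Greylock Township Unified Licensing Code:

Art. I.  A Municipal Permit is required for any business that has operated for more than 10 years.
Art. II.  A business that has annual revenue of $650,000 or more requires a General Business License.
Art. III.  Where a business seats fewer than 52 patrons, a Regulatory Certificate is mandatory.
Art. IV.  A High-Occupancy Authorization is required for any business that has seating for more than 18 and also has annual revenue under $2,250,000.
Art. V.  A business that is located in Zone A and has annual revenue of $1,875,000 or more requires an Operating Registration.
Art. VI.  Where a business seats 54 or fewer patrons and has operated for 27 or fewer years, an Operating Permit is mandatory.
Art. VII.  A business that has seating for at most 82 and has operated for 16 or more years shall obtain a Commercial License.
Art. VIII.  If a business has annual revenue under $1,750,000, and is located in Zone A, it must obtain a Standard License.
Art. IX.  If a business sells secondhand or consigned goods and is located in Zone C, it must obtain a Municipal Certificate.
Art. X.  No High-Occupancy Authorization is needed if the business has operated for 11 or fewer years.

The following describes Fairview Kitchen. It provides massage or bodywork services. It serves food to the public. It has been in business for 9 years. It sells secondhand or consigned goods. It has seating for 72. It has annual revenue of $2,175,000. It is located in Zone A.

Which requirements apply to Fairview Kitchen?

General Business License, Operating Registration

Art. I. years in business 9 ≤ 10 → Municipal Permit not required.
Art. II. revenue $2,175,000 ≥ $650,000 → General Business License required.
Art. III. seating 72 ≥ 52 → Regulatory Certificate not required.
Art. IV. seating 72 > 18; revenue $2,175,000 < $2,250,000 → High-Occupancy Authorization required.
Art. V. is located in Zone A; revenue $2,175,000 ≥ $1,875,000 → Operating Registration required.
Art. VI. seating 72 > 54; years in business 9 ≤ 27 → Operating Permit not required.
Art. VII. seating 72 ≤ 82; years in business 9 < 16 → Commercial License not required.
Art. VIII. revenue $2,175,000 ≥ $1,750,000; is located in Zone A → Standard License not required.
Art. IX. sells secondhand or consigned goods; is located in Zone A (not: is located in Zone C) → Municipal Certificate not required.
Art. X. years in business 9 ≤ 11 → exempt from High-Occupancy Authorization.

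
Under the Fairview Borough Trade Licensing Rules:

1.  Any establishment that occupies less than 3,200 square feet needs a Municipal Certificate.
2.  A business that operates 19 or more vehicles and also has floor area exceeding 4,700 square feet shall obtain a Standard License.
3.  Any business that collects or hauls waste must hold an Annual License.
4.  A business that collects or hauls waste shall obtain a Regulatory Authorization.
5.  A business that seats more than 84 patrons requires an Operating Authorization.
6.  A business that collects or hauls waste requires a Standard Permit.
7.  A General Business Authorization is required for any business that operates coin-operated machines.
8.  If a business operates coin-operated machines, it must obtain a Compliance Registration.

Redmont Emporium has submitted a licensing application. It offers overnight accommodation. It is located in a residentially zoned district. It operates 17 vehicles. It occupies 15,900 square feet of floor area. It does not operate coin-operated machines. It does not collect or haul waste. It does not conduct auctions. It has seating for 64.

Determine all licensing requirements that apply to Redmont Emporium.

None

1. floor area 15,900 square feet ≥ 3,200 square feet → Municipal Certificate not required.
2. vehicles 17 < 19; floor area 15,900 square feet > 4,700 square feet → Standard License not required.
3. does not collect or haul waste → Annual License not required.
4. does not collect or haul waste → Regulatory Authorization not required.
5. seating 64 ≤ 84 → Operating Authorization not required.
6. does not collect or haul waste → Standard Permit not required.
7. does not operate coin-operated machines → General Business Authorization not required.
8. does not operate coin-operated machines → Compliance Registration not required.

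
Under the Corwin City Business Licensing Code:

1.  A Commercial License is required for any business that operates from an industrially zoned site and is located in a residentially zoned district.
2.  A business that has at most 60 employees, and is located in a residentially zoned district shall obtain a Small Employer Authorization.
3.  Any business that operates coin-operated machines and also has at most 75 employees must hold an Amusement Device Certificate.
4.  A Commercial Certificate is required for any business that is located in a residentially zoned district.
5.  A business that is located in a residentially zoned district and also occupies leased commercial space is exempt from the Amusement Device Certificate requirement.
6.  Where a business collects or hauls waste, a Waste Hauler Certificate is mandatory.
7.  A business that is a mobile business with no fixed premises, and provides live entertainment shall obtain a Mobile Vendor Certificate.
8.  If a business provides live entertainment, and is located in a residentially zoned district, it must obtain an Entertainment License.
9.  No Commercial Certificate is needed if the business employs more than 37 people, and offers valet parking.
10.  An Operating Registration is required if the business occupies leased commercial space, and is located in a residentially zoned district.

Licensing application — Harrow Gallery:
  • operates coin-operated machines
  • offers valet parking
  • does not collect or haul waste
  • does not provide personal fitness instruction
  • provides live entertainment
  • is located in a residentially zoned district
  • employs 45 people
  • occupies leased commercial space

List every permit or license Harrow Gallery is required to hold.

1. occupies leased commercial space (not: operates from an industrially zoned site); is located in a residentially zoned district → Commercial License not required.
2. employees 45 ≤ 60; is located in a residentially zoned district → Small Employer Authorization required.
3. operates coin-operated machines; employees 45 ≤ 75 → Amusement Device Certificate required.
4. is located in a residentially zoned district → Commercial Certificate required.
5. is located in a residentially zoned district; occupies leased commercial space → exempt from Amusement Device Certificate.
6. does not collect or haul waste → Waste Hauler Certificate not required.
7. occupies leased commercial space (not: is a mobile business with no fixed premises); provides live entertainment → Mobile Vendor Certificate not required.
8. provides live entertainment; is located in a residentially zoned district → Entertainment License required.
9. employees 45 > 37; offers valet parking → exempt from Commercial Certificate.
10. occupies leased commercial space; is located in a residentially zoned district → Operating Registration required.

Entertainment License, Operating Registration, Small Employer Authorization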